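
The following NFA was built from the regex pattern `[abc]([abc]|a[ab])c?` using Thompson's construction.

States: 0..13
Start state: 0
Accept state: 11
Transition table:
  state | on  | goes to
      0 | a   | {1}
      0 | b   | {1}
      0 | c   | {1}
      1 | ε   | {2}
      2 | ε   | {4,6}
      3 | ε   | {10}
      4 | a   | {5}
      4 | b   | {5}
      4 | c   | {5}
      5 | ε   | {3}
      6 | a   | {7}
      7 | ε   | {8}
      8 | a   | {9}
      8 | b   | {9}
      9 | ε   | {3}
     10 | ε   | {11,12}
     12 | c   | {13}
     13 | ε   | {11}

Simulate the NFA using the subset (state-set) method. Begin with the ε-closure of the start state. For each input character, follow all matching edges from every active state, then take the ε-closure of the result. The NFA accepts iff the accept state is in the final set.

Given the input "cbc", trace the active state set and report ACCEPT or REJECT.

Answer: ACCEPT

Derivation:
S₀ = ε-closure({0}) = {0}
'c' @ 1: {1,2,4,6}
'b' @ 2: {3,5,10,11,12}  [accepting]
'c' @ 3: {11,13}  [accepting]
final: {11,13}; accept 11 in set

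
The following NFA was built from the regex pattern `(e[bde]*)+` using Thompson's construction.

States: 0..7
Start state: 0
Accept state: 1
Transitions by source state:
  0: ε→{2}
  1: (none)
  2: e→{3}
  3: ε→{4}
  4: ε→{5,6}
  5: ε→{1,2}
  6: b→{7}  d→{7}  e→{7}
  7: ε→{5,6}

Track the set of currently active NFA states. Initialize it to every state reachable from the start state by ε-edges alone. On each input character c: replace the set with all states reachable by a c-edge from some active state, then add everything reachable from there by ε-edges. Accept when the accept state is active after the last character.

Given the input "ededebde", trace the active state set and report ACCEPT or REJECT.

Answer: ACCEPT

Trace:
start: ε-closure({0}) = {0,2}
'e' @ 1: {1,2,3,4,5,6}  [accepting]
'd' @ 2: {1,2,5,6,7}  [accepting]
'e' @ 3: {1,2,3,4,5,6,7}  [accepting]
'd' @ 4: {1,2,5,6,7}  [accepting]
'e' @ 5: {1,2,3,4,5,6,7}  [accepting]
'b' @ 6: {1,2,5,6,7}  [accepting]
'd' @ 7: {1,2,5,6,7}  [accepting]
'e' @ 8: {1,2,3,4,5,6,7}  [accepting]
final: {1,2,3,4,5,6,7}; accept 1 in set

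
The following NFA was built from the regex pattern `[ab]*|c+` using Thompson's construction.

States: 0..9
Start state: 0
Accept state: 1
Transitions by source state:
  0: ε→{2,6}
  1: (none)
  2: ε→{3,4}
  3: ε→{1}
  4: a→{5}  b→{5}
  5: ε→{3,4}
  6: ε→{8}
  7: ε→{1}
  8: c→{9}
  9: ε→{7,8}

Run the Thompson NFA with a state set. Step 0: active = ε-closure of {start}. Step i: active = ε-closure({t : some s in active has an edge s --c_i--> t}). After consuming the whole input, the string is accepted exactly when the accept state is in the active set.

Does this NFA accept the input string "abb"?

initial (ε-close {0}): {0,1,2,3,4,6,8}
'a' @ 1: {1,3,4,5}  [accepting]
'b' @ 2: {1,3,4,5}  [accepting]
'b' @ 3: {1,3,4,5}  [accepting]
after full input: {1,3,4,5}  (accept=1 in)

Answer: ACCEPT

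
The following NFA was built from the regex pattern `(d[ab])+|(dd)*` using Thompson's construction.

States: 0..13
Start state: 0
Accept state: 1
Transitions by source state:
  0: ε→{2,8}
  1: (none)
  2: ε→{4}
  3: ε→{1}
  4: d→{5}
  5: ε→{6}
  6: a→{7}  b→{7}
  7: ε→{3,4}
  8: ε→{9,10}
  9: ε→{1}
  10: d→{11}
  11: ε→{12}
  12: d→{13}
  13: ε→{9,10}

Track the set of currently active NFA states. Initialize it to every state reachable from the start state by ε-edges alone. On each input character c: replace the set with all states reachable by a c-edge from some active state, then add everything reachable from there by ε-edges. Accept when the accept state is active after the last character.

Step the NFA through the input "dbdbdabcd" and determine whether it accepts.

Answer: REJECT

Steps:
initial (ε-close {0}): {0,1,2,4,8,9,10}
'd' @ 1: {5,6,11,12}
'b' @ 2: {1,3,4,7}  (accept∈set)
'd' @ 3: {5,6}
'b' @ 4: {1,3,4,7}  (accept∈set)
'd' @ 5: {5,6}
'a' @ 6: {1,3,4,7}  (accept∈set)
'b' @ 7: {}  — state set empty
rest 'cd' ignored (set empty)
end set {} — state 1 not in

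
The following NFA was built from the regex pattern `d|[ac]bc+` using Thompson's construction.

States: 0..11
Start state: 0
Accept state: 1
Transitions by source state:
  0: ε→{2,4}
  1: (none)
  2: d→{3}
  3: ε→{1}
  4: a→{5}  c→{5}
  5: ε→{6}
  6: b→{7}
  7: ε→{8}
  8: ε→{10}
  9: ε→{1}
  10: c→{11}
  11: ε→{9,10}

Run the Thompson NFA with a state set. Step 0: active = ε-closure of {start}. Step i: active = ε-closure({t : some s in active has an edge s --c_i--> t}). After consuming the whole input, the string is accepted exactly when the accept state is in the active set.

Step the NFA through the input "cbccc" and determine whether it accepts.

Answer: ACCEPT

Derivation:
S₀ = ε-closure({0}) = {0,2,4}
'c' @ 1: {5,6}
'b' @ 2: {7,8,10}
'c' @ 3: {1,9,10,11}  ✓accept
'c' @ 4: {1,9,10,11}  ✓accept
'c' @ 5: {1,9,10,11}  ✓accept
end set {1,9,10,11} — state 1 in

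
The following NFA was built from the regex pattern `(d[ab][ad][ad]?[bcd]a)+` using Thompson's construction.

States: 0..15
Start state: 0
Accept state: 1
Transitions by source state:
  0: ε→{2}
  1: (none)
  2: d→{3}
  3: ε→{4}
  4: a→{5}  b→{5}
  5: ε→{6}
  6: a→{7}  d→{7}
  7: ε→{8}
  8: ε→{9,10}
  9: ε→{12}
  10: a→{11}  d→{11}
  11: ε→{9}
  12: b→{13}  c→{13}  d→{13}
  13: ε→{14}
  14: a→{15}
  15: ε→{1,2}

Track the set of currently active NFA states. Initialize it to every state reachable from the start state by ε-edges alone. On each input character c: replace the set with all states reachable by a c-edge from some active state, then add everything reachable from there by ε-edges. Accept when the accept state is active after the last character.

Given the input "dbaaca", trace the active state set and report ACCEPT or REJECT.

Answer: ACCEPT

Trace:
start: ε-closure({0}) = {0,2}
'd' @ 1: {3,4}
'b' @ 2: {5,6}
'a' @ 3: {7,8,9,10,12}
'a' @ 4: {9,11,12}
'c' @ 5: {13,14}
'a' @ 6: {1,2,15}  (accept∈set)
after full input: {1,2,15}  (accept=1 in)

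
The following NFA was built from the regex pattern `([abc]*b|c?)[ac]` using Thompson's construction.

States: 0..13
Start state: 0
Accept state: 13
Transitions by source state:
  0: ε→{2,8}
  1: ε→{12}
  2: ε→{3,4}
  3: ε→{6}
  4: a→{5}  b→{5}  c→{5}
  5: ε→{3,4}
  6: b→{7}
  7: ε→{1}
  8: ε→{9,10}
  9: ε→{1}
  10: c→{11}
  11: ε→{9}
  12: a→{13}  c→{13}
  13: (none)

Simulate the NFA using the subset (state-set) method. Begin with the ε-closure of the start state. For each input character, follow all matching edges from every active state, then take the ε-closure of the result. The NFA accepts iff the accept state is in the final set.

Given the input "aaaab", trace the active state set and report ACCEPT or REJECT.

start: ε-closure({0}) = {0,1,2,3,4,6,8,9,10,12}
'a' @ 1: {3,4,5,6,13}  [accepting]
'a' @ 2: {3,4,5,6}
'a' @ 3: {3,4,5,6}
'a' @ 4: {3,4,5,6}
'b' @ 5: {1,3,4,5,6,7,12}
after full input: {1,3,4,5,6,7,12}  (accept=13 not in)

Answer: REJECT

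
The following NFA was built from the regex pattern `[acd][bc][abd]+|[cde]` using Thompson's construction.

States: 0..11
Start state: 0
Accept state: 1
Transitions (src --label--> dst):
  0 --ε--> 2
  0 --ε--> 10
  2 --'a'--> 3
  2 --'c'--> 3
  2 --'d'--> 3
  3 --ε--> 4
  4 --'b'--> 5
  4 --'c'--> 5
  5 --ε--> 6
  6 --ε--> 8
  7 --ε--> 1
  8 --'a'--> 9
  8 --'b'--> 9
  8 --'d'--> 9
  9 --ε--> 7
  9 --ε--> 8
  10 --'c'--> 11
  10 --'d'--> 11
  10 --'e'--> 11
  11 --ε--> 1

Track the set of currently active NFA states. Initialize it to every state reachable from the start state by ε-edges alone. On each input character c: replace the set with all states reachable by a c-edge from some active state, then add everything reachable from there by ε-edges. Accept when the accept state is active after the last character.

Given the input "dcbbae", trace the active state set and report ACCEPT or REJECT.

initial (ε-close {0}): {0,2,10}
'd' @ 1: {1,3,4,11}  (accept∈set)
'c' @ 2: {5,6,8}
'b' @ 3: {1,7,8,9}  (accept∈set)
'b' @ 4: {1,7,8,9}  (accept∈set)
'a' @ 5: {1,7,8,9}  (accept∈set)
'e' @ 6: {}  — state set empty
after full input: {}  (accept=1 not in)

Answer: REJECT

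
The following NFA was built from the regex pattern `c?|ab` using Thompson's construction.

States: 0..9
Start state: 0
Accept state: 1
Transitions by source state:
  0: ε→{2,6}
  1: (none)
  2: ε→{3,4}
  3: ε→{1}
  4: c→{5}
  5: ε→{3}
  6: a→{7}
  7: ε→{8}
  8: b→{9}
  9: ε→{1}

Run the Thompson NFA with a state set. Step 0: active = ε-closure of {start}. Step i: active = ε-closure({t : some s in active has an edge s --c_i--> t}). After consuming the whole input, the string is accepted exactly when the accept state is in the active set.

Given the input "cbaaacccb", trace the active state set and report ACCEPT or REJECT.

initial (ε-close {0}): {0,1,2,3,4,6}
'c' @ 1: {1,3,5}  [accepting]
'b' @ 2: {}  — state set empty
rest 'aaacccb' ignored (set empty)
after full input: {}  (accept=1 not in)

Answer: REJECT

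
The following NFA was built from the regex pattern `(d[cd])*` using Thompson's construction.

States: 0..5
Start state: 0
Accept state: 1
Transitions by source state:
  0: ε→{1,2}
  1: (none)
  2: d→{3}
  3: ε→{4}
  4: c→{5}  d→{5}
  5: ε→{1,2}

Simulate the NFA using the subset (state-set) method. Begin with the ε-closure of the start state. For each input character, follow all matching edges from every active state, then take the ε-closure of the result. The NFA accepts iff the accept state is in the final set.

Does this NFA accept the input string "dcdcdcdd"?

Answer: ACCEPT

Steps:
initial (ε-close {0}): {0,1,2}
'd' @ 1: {3,4}
'c' @ 2: {1,2,5}  (accept∈set)
'd' @ 3: {3,4}
'c' @ 4: {1,2,5}  (accept∈set)
'd' @ 5: {3,4}
'c' @ 6: {1,2,5}  (accept∈set)
'd' @ 7: {3,4}
'd' @ 8: {1,2,5}  (accept∈set)
end set {1,2,5} — state 1 in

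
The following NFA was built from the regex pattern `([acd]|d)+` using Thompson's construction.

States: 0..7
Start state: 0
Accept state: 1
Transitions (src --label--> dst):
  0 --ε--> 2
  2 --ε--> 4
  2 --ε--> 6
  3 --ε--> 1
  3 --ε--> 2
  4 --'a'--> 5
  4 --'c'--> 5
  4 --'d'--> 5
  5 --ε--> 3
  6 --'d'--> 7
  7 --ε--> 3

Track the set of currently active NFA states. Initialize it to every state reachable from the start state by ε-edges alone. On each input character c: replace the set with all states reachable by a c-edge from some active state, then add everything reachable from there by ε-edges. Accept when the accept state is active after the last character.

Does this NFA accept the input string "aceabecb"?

initial (ε-close {0}): {0,2,4,6}
'a' @ 1: {1,2,3,4,5,6}  ✓accept
'c' @ 2: {1,2,3,4,5,6}  ✓accept
'e' @ 3: {}  — no active states
rest 'abecb' ignored (set empty)
after full input: {}  (accept=1 not in)

Answer: REJECT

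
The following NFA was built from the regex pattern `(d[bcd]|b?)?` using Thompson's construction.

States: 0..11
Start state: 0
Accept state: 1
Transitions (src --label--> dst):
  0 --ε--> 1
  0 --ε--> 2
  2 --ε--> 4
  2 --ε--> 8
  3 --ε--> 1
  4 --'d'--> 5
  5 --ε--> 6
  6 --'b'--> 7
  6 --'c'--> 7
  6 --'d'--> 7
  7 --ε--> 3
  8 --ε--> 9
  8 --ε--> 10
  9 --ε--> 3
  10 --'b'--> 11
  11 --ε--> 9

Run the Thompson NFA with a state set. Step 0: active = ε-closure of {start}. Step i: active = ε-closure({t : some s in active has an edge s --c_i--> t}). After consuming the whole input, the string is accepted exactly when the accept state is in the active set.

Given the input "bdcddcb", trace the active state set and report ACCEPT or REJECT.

Answer: REJECT

Derivation:
S₀ = ε-closure({0}) = {0,1,2,3,4,8,9,10}
'b' @ 1: {1,3,9,11}  (accept∈set)
'd' @ 2: {}  — dead — no transitions
rest 'cddcb' ignored (set empty)
after full input: {}  (accept=1 not in)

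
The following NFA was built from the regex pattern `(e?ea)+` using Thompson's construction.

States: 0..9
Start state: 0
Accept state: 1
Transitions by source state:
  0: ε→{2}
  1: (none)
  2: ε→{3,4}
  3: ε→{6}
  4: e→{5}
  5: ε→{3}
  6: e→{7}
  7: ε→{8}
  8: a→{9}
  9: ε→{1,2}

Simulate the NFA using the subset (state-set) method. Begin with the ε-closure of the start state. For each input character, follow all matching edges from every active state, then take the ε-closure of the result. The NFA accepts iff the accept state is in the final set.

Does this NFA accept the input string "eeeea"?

Answer: REJECT

Trace:
start: ε-closure({0}) = {0,2,3,4,6}
'e' @ 1: {3,5,6,7,8}
'e' @ 2: {7,8}
'e' @ 3: {}  — no active states
rest 'ea' ignored (set empty)
final: {}; accept 1 not in set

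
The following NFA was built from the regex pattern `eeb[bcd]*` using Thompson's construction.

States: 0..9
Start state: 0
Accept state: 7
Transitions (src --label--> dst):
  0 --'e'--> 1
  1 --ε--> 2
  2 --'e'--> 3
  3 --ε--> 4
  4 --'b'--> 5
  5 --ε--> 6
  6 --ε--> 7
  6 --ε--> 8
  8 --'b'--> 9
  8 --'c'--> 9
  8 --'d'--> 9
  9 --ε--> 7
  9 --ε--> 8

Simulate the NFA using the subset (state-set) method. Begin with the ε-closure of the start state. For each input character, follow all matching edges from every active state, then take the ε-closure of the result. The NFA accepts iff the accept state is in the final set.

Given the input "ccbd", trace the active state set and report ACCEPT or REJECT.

Answer: REJECT

Derivation:
S₀ = ε-closure({0}) = {0}
'c' @ 1: {}  — no active states
rest 'cbd' ignored (set empty)
after full input: {}  (accept=7 not in)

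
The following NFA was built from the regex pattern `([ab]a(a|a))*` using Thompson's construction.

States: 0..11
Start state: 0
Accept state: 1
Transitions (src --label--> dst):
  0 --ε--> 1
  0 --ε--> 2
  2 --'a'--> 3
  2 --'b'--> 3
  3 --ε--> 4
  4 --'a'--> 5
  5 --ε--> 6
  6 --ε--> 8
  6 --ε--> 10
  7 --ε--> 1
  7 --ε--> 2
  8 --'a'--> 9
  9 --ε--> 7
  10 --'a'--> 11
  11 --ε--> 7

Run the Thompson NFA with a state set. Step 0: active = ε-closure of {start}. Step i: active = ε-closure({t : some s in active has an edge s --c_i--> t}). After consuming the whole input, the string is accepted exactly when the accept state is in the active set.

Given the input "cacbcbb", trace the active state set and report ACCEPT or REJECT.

Answer: REJECT

Trace:
initial (ε-close {0}): {0,1,2}
'c' @ 1: {}  — dead — no transitions
rest 'acbcbb' ignored (set empty)
end set {} — state 1 not in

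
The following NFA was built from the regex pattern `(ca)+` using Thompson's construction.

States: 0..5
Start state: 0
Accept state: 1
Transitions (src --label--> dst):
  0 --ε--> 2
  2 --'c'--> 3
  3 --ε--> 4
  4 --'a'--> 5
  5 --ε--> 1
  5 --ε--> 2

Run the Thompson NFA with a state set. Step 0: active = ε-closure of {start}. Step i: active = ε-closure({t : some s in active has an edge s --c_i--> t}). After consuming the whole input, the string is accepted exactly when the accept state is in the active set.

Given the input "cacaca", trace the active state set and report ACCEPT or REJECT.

Answer: ACCEPT

Derivation:
start: ε-closure({0}) = {0,2}
'c' @ 1: {3,4}
'a' @ 2: {1,2,5}  (accept∈set)
'c' @ 3: {3,4}
'a' @ 4: {1,2,5}  (accept∈set)
'c' @ 5: {3,4}
'a' @ 6: {1,2,5}  (accept∈set)
final: {1,2,5}; accept 1 in set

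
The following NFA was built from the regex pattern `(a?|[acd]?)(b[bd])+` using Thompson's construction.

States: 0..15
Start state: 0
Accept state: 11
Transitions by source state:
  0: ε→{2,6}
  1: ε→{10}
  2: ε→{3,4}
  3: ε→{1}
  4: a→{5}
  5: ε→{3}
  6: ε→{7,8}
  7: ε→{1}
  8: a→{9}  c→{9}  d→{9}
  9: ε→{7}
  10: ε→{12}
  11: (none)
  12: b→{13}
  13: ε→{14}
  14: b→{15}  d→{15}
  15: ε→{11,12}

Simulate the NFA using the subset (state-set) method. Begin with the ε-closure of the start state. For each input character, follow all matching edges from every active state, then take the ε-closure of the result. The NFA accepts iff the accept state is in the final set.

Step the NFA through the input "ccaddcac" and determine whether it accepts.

start: ε-closure({0}) = {0,1,2,3,4,6,7,8,10,12}
'c' @ 1: {1,7,9,10,12}
'c' @ 2: {}  — dead — no transitions
rest 'addcac' ignored (set empty)
final: {}; accept 11 not in set

Answer: REJECT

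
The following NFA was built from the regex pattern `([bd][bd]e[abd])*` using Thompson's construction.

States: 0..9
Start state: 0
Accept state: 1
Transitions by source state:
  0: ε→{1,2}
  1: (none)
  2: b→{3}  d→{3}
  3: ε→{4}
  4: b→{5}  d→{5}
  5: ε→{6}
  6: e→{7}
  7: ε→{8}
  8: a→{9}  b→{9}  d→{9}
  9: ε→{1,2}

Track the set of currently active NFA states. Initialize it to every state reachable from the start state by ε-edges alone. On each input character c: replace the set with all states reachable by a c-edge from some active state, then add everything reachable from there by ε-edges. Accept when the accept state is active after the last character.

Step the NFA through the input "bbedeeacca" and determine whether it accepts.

Answer: REJECT

Steps:
start: ε-closure({0}) = {0,1,2}
'b' @ 1: {3,4}
'b' @ 2: {5,6}
'e' @ 3: {7,8}
'd' @ 4: {1,2,9}  (accept∈set)
'e' @ 5: {}  — dead — no transitions
rest 'eacca' ignored (set empty)
after full input: {}  (accept=1 not in)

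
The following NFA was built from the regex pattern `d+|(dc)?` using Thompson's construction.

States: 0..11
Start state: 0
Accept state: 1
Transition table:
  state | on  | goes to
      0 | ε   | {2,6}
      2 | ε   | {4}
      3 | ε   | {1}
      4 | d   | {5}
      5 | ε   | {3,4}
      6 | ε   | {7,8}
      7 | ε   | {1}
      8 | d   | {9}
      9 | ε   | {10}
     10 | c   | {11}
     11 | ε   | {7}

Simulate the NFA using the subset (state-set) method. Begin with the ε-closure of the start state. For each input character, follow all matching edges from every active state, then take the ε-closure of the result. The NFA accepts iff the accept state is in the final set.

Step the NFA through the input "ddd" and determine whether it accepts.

Answer: ACCEPT

Steps:
initial (ε-close {0}): {0,1,2,4,6,7,8}
'd' @ 1: {1,3,4,5,9,10}  (accept∈set)
'd' @ 2: {1,3,4,5}  (accept∈set)
'd' @ 3: {1,3,4,5}  (accept∈set)
after full input: {1,3,4,5}  (accept=1 in)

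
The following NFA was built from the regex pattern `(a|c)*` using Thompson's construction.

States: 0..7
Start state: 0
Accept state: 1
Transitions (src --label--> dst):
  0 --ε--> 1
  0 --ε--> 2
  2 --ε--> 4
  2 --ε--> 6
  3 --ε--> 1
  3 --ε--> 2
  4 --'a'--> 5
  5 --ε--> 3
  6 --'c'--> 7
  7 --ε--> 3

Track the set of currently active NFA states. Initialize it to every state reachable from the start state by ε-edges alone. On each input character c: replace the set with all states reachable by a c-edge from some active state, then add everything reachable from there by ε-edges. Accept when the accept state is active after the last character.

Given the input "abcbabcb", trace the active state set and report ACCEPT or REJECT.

Answer: REJECT

Trace:
S₀ = ε-closure({0}) = {0,1,2,4,6}
'a' @ 1: {1,2,3,4,5,6}  ✓accept
'b' @ 2: {}  — no active states
rest 'cbabcb' ignored (set empty)
end set {} — state 1 not in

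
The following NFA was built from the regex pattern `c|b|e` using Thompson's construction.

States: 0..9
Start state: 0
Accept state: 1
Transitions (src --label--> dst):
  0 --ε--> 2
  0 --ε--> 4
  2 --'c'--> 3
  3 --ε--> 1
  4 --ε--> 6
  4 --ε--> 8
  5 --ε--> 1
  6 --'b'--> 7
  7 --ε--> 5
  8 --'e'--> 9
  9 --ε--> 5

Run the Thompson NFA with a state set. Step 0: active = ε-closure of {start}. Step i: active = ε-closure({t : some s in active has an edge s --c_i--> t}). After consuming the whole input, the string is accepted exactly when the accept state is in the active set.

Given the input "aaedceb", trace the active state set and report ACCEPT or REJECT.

Answer: REJECT

Trace:
start: ε-closure({0}) = {0,2,4,6,8}
'a' @ 1: {}  — state set empty
rest 'aedceb' ignored (set empty)
final: {}; accept 1 not in set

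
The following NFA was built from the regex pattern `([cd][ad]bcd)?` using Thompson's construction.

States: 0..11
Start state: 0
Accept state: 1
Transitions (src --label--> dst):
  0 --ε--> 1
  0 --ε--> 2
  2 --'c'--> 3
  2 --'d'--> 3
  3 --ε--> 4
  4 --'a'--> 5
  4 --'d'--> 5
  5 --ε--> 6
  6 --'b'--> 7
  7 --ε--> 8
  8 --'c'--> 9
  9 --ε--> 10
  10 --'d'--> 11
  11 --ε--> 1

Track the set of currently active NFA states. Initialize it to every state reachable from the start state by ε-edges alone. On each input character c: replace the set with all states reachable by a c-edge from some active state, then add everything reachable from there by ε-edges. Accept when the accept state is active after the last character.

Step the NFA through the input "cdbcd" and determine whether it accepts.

start: ε-closure({0}) = {0,1,2}
'c' @ 1: {3,4}
'd' @ 2: {5,6}
'b' @ 3: {7,8}
'c' @ 4: {9,10}
'd' @ 5: {1,11}  (accept∈set)
end set {1,11} — state 1 in

Answer: ACCEPT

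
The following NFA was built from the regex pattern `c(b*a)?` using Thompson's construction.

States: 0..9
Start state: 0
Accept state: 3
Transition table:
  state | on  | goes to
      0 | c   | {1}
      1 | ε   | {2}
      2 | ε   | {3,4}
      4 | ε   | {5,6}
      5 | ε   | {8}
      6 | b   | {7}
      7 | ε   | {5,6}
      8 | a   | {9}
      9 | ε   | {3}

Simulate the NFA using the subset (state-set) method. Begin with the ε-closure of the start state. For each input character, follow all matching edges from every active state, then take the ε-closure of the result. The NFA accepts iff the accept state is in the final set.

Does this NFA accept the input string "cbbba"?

S₀ = ε-closure({0}) = {0}
'c' @ 1: {1,2,3,4,5,6,8}  (accept∈set)
'b' @ 2: {5,6,7,8}
'b' @ 3: {5,6,7,8}
'b' @ 4: {5,6,7,8}
'a' @ 5: {3,9}  (accept∈set)
end set {3,9} — state 3 in

Answer: ACCEPT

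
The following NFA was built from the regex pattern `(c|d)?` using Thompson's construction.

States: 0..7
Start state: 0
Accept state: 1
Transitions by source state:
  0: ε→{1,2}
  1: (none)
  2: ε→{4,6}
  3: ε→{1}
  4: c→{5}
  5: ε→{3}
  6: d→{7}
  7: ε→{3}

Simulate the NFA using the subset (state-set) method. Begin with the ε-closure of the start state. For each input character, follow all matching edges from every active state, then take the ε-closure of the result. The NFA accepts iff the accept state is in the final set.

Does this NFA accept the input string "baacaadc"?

Answer: REJECT

Steps:
start: ε-closure({0}) = {0,1,2,4,6}
'b' @ 1: {}  — dead — no transitions
rest 'aacaadc' ignored (set empty)
after full input: {}  (accept=1 not in)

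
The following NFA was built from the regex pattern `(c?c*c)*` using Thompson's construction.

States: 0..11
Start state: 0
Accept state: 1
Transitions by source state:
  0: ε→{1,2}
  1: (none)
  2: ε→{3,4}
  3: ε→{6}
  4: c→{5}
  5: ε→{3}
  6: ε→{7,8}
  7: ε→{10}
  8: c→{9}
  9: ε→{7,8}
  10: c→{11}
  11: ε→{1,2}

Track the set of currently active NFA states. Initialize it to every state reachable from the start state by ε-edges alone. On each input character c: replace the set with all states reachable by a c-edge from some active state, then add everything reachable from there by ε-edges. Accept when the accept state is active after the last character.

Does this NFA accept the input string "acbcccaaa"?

Answer: REJECT

Derivation:
start: ε-closure({0}) = {0,1,2,3,4,6,7,8,10}
'a' @ 1: {}  — no active states
rest 'cbcccaaa' ignored (set empty)
end set {} — state 1 not in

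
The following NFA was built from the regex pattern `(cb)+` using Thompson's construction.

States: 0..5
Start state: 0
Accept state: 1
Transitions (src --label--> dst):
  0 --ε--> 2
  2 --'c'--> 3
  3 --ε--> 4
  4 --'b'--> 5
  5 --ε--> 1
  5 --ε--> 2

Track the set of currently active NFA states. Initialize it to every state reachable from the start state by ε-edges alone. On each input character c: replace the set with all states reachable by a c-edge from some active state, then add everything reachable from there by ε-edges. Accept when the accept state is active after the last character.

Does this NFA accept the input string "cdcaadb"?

Answer: REJECT

Steps:
start: ε-closure({0}) = {0,2}
'c' @ 1: {3,4}
'd' @ 2: {}  — dead — no transitions
rest 'caadb' ignored (set empty)
end set {} — state 1 not in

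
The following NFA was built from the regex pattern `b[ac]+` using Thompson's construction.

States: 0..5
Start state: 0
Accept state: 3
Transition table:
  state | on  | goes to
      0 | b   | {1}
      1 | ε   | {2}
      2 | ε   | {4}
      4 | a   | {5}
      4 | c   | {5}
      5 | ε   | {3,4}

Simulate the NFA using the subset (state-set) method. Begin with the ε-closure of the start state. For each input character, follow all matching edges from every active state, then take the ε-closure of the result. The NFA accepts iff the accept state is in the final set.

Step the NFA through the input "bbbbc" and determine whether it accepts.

Answer: REJECT

Derivation:
S₀ = ε-closure({0}) = {0}
'b' @ 1: {1,2,4}
'b' @ 2: {}  — state set empty
rest 'bbc' ignored (set empty)
end set {} — state 3 not in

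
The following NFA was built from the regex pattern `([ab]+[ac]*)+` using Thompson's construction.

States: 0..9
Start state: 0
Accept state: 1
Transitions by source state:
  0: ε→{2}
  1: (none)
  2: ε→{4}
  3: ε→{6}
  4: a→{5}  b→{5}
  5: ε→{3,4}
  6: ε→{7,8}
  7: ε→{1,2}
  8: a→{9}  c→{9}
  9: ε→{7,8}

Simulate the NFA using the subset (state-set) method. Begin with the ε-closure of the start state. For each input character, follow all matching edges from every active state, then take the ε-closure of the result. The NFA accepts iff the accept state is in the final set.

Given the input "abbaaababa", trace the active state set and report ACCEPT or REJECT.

S₀ = ε-closure({0}) = {0,2,4}
'a' @ 1: {1,2,3,4,5,6,7,8}  ✓accept
'b' @ 2: {1,2,3,4,5,6,7,8}  ✓accept
'b' @ 3: {1,2,3,4,5,6,7,8}  ✓accept
'a' @ 4: {1,2,3,4,5,6,7,8,9}  ✓accept
'a' @ 5: {1,2,3,4,5,6,7,8,9}  ✓accept
'a' @ 6: {1,2,3,4,5,6,7,8,9}  ✓accept
'b' @ 7: {1,2,3,4,5,6,7,8}  ✓accept
'a' @ 8: {1,2,3,4,5,6,7,8,9}  ✓accept
'b' @ 9: {1,2,3,4,5,6,7,8}  ✓accept
'a' @ 10: {1,2,3,4,5,6,7,8,9}  ✓accept
after full input: {1,2,3,4,5,6,7,8,9}  (accept=1 in)

Answer: ACCEPT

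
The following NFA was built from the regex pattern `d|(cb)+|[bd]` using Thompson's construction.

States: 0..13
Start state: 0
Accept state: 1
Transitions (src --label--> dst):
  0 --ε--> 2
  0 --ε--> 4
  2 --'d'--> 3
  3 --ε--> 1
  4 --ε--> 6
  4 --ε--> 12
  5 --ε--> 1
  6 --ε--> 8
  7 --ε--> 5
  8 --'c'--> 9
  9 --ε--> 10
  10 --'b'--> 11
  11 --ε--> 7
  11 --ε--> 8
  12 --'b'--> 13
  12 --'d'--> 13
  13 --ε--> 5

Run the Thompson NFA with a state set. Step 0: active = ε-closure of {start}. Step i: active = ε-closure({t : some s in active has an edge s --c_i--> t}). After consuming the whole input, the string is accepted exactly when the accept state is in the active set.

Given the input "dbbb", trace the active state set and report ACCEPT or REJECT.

S₀ = ε-closure({0}) = {0,2,4,6,8,12}
'd' @ 1: {1,3,5,13}  ✓accept
'b' @ 2: {}  — dead — no transitions
rest 'bb' ignored (set empty)
end set {} — state 1 not in

Answer: REJECT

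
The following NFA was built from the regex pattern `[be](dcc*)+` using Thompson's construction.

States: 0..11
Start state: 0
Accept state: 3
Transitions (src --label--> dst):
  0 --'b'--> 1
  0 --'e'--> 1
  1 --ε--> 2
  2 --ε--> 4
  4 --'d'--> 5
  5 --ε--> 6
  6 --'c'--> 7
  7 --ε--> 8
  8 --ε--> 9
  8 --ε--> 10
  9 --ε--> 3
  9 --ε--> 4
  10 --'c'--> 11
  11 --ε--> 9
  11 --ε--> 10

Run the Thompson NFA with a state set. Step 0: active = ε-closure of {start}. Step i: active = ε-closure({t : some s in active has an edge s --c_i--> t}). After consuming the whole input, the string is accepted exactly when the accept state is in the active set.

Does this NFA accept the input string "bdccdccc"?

Answer: ACCEPT

Steps:
start: ε-closure({0}) = {0}
'b' @ 1: {1,2,4}
'd' @ 2: {5,6}
'c' @ 3: {3,4,7,8,9,10}  [accepting]
'c' @ 4: {3,4,9,10,11}  [accepting]
'd' @ 5: {5,6}
'c' @ 6: {3,4,7,8,9,10}  [accepting]
'c' @ 7: {3,4,9,10,11}  [accepting]
'c' @ 8: {3,4,9,10,11}  [accepting]
end set {3,4,9,10,11} — state 3 in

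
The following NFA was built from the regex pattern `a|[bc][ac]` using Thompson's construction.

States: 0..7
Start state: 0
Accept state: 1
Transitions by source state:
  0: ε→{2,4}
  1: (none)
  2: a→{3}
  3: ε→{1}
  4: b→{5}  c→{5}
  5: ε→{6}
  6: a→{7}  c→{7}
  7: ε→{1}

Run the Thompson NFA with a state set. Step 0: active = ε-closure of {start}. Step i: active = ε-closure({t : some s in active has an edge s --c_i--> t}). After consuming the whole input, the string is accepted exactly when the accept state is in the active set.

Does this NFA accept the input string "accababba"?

Answer: REJECT

Derivation:
S₀ = ε-closure({0}) = {0,2,4}
'a' @ 1: {1,3}  ✓accept
'c' @ 2: {}  — no active states
rest 'cababba' ignored (set empty)
after full input: {}  (accept=1 not in)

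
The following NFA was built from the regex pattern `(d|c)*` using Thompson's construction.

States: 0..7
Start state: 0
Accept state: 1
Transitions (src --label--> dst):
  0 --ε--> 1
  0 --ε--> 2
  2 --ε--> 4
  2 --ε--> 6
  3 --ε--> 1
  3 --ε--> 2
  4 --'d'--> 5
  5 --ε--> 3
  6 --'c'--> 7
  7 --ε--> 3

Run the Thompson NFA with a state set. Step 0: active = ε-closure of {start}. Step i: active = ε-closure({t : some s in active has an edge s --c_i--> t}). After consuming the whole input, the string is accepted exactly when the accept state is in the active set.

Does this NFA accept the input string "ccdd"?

Answer: ACCEPT

Derivation:
S₀ = ε-closure({0}) = {0,1,2,4,6}
'c' @ 1: {1,2,3,4,6,7}  (accept∈set)
'c' @ 2: {1,2,3,4,6,7}  (accept∈set)
'd' @ 3: {1,2,3,4,5,6}  (accept∈set)
'd' @ 4: {1,2,3,4,5,6}  (accept∈set)
final: {1,2,3,4,5,6}; accept 1 in set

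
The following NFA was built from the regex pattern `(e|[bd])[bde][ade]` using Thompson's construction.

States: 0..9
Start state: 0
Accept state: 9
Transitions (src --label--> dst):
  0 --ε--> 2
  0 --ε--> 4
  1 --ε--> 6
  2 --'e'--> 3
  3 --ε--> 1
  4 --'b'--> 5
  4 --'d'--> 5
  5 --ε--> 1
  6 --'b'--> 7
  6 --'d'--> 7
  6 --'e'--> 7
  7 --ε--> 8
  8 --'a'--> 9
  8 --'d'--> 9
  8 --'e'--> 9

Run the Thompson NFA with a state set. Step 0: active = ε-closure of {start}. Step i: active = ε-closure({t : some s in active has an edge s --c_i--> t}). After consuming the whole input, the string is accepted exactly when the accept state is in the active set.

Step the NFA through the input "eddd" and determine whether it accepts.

Answer: REJECT

Derivation:
S₀ = ε-closure({0}) = {0,2,4}
'e' @ 1: {1,3,6}
'd' @ 2: {7,8}
'd' @ 3: {9}  [accepting]
'd' @ 4: {}  — no active states
end set {} — state 9 not in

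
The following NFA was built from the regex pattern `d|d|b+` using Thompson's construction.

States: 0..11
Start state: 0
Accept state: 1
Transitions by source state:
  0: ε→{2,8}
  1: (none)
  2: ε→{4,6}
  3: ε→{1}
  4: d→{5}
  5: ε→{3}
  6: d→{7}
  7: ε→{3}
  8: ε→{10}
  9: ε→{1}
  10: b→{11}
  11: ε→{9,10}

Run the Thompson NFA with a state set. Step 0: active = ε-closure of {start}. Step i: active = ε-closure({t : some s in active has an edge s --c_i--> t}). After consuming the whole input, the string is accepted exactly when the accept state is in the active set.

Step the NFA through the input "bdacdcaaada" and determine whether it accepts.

Answer: REJECT

Derivation:
start: ε-closure({0}) = {0,2,4,6,8,10}
'b' @ 1: {1,9,10,11}  [accepting]
'd' @ 2: {}  — state set empty
rest 'acdcaaada' ignored (set empty)
final: {}; accept 1 not in set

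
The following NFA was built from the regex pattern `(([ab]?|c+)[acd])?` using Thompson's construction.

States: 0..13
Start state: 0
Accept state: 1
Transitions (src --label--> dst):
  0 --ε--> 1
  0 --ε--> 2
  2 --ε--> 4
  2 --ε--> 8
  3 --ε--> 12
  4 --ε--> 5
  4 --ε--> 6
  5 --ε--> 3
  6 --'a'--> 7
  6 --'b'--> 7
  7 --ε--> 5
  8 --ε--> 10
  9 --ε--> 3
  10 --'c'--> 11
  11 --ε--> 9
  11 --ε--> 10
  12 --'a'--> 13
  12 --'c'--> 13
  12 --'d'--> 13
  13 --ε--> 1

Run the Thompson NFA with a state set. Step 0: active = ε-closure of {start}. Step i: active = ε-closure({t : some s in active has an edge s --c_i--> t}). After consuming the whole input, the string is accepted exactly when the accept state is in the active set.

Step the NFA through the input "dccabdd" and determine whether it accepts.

initial (ε-close {0}): {0,1,2,3,4,5,6,8,10,12}
'd' @ 1: {1,13}  (accept∈set)
'c' @ 2: {}  — no active states
rest 'cabdd' ignored (set empty)
final: {}; accept 1 not in set

Answer: REJECT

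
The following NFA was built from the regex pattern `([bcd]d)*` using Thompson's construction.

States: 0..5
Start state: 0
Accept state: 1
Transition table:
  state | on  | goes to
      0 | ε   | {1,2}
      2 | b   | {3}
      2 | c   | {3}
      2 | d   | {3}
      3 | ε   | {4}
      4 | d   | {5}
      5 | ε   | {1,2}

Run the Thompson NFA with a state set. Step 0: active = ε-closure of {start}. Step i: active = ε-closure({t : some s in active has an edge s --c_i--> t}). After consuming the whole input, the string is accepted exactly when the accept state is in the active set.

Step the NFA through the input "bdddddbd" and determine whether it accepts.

Answer: ACCEPT

Steps:
S₀ = ε-closure({0}) = {0,1,2}
'b' @ 1: {3,4}
'd' @ 2: {1,2,5}  ✓accept
'd' @ 3: {3,4}
'd' @ 4: {1,2,5}  ✓accept
'd' @ 5: {3,4}
'd' @ 6: {1,2,5}  ✓accept
'b' @ 7: {3,4}
'd' @ 8: {1,2,5}  ✓accept
end set {1,2,5} — state 1 in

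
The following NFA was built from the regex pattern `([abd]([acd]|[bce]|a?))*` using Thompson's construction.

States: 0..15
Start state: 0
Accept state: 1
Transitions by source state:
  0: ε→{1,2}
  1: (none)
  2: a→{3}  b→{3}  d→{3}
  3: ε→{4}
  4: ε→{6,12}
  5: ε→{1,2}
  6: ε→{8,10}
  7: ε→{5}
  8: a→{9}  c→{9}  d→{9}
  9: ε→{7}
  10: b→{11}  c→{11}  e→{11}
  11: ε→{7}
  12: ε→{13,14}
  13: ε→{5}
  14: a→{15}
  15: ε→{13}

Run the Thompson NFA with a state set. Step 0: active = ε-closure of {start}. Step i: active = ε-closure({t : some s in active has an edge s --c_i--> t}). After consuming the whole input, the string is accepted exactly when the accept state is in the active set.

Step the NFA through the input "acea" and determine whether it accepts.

Answer: REJECT

Steps:
start: ε-closure({0}) = {0,1,2}
'a' @ 1: {1,2,3,4,5,6,8,10,12,13,14}  [accepting]
'c' @ 2: {1,2,5,7,9,11}  [accepting]
'e' @ 3: {}  — dead — no transitions
rest 'a' ignored (set empty)
final: {}; accept 1 not in set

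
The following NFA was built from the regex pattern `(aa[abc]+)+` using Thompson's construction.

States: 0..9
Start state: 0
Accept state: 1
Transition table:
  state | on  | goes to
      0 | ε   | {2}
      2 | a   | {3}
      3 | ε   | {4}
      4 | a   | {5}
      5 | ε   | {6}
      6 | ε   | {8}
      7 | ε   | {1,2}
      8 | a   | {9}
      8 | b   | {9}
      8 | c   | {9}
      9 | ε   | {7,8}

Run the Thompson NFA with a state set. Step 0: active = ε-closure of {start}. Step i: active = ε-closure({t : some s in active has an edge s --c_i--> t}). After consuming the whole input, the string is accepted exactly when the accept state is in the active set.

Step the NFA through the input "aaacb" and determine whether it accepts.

Answer: ACCEPT

Derivation:
initial (ε-close {0}): {0,2}
'a' @ 1: {3,4}
'a' @ 2: {5,6,8}
'a' @ 3: {1,2,7,8,9}  [accepting]
'c' @ 4: {1,2,7,8,9}  [accepting]
'b' @ 5: {1,2,7,8,9}  [accepting]
after full input: {1,2,7,8,9}  (accept=1 in)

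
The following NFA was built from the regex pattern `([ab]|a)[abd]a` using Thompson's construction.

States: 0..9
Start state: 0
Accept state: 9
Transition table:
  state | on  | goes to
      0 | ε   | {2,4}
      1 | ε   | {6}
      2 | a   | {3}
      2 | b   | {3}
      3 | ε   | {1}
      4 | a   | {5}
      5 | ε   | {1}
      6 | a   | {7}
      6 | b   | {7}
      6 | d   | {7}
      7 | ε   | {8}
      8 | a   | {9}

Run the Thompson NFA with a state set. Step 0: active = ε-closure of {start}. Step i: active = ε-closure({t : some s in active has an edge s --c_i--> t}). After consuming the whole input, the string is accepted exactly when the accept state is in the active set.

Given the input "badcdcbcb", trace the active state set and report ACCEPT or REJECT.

Answer: REJECT

Steps:
S₀ = ε-closure({0}) = {0,2,4}
'b' @ 1: {1,3,6}
'a' @ 2: {7,8}
'd' @ 3: {}  — state set empty
rest 'cdcbcb' ignored (set empty)
final: {}; accept 9 not in set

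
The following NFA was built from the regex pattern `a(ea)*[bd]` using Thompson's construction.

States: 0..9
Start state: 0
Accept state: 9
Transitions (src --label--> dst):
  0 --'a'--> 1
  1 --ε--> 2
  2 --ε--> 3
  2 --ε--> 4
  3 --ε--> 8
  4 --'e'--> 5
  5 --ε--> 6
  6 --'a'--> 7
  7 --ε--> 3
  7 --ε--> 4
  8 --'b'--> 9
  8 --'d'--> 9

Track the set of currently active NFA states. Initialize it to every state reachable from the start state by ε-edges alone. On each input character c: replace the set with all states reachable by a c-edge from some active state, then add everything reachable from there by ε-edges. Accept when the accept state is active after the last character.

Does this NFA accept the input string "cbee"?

Answer: REJECT

Derivation:
initial (ε-close {0}): {0}
'c' @ 1: {}  — dead — no transitions
rest 'bee' ignored (set empty)
end set {} — state 9 not in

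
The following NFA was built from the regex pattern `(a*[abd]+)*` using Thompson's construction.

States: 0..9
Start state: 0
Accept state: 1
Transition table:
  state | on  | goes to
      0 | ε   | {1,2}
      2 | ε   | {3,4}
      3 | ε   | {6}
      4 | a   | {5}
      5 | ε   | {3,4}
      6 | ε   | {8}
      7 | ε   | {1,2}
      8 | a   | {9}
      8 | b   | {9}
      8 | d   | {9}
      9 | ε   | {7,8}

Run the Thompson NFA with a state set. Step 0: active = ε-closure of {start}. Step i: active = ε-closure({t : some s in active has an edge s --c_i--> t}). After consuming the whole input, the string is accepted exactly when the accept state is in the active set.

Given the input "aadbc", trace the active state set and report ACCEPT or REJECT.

Answer: REJECT

Derivation:
S₀ = ε-closure({0}) = {0,1,2,3,4,6,8}
'a' @ 1: {1,2,3,4,5,6,7,8,9}  (accept∈set)
'a' @ 2: {1,2,3,4,5,6,7,8,9}  (accept∈set)
'd' @ 3: {1,2,3,4,6,7,8,9}  (accept∈set)
'b' @ 4: {1,2,3,4,6,7,8,9}  (accept∈set)
'c' @ 5: {}  — state set empty
end set {} — state 1 not in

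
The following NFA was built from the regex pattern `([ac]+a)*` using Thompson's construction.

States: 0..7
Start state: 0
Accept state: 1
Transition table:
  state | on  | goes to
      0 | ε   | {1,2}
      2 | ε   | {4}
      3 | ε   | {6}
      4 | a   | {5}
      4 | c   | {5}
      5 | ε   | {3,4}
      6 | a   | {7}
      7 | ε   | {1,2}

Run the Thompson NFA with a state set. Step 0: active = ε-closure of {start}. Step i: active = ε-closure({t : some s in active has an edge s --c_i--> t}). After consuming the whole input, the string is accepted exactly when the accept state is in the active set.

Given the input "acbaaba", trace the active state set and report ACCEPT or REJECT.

initial (ε-close {0}): {0,1,2,4}
'a' @ 1: {3,4,5,6}
'c' @ 2: {3,4,5,6}
'b' @ 3: {}  — state set empty
rest 'aaba' ignored (set empty)
final: {}; accept 1 not in set

Answer: REJECT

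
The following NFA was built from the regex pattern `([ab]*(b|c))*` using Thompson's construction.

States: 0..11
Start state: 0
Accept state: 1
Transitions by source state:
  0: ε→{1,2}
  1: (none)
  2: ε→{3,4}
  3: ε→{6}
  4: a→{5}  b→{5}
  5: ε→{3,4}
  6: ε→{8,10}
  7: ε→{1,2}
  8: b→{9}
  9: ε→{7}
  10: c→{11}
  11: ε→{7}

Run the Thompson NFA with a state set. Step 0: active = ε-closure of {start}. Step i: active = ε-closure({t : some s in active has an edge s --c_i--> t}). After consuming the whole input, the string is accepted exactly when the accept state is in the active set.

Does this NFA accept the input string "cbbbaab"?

Answer: ACCEPT

Derivation:
S₀ = ε-closure({0}) = {0,1,2,3,4,6,8,10}
'c' @ 1: {1,2,3,4,6,7,8,10,11}  (accept∈set)
'b' @ 2: {1,2,3,4,5,6,7,8,9,10}  (accept∈set)
'b' @ 3: {1,2,3,4,5,6,7,8,9,10}  (accept∈set)
'b' @ 4: {1,2,3,4,5,6,7,8,9,10}  (accept∈set)
'a' @ 5: {3,4,5,6,8,10}
'a' @ 6: {3,4,5,6,8,10}
'b' @ 7: {1,2,3,4,5,6,7,8,9,10}  (accept∈set)
end set {1,2,3,4,5,6,7,8,9,10} — state 1 in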